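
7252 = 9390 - 2138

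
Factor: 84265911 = 3^2*491^1*19069^1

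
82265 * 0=0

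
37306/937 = 39 + 763/937 = 39.81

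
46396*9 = 417564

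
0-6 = -6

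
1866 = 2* 933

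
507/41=507/41 = 12.37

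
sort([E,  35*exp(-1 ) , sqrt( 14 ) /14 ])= [ sqrt( 14)/14,E,35*exp(- 1 )]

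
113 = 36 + 77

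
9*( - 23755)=  -  213795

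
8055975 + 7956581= 16012556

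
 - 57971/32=- 1812 + 13/32 = -1811.59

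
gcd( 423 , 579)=3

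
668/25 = 668/25 = 26.72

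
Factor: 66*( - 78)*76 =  - 2^4*3^2*11^1*13^1 * 19^1 = - 391248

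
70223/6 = 70223/6  =  11703.83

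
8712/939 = 9 + 87/313 = 9.28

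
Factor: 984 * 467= 459528 = 2^3*3^1*41^1*467^1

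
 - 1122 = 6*( - 187)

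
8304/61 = 8304/61 = 136.13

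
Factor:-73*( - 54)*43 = 2^1*3^3*43^1*73^1 = 169506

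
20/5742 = 10/2871 = 0.00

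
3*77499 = 232497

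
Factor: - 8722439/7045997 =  - 7^( - 1 )*11^1*31^1*331^( - 1)*3041^( - 1)* 25579^1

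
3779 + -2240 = 1539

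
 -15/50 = -3/10 = - 0.30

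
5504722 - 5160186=344536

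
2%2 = 0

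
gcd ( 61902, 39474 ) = 18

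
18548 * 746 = 13836808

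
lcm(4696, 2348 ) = 4696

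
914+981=1895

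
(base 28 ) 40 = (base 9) 134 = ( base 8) 160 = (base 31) 3j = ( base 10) 112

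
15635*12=187620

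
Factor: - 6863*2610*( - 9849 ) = 176419523070= 2^1*3^3*5^1*7^2 * 29^1 * 67^1*6863^1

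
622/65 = 622/65  =  9.57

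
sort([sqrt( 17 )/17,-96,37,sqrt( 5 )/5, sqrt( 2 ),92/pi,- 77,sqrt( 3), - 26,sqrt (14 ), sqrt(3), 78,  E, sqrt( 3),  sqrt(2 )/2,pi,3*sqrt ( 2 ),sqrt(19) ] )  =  [- 96, - 77,-26,sqrt( 17 )/17,sqrt( 5 )/5,sqrt( 2)/2,sqrt(2),  sqrt( 3 ),sqrt(3 ), sqrt(3), E, pi, sqrt( 14 ), 3 * sqrt(2 ),sqrt( 19 ),92/pi,37,78 ]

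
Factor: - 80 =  - 2^4*5^1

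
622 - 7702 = - 7080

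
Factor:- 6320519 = - 41^1*154159^1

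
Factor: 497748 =2^2*  3^1*41479^1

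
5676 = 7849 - 2173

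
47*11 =517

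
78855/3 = 26285 = 26285.00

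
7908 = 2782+5126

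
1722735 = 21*82035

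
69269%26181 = 16907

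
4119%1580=959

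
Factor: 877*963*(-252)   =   - 2^2 *3^4*7^1*107^1*877^1 = - 212826852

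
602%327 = 275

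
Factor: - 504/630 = -2^2*5^ ( - 1 ) = - 4/5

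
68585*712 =48832520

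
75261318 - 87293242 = - 12031924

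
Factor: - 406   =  -2^1*7^1*29^1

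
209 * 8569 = 1790921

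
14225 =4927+9298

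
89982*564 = 50749848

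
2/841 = 2/841=0.00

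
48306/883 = 54 + 624/883  =  54.71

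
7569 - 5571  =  1998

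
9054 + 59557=68611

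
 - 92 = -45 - 47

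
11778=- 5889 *(-2)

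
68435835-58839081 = 9596754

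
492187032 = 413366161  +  78820871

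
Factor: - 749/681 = -3^( - 1)*7^1*107^1*227^(-1 ) 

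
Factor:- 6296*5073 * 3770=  -2^4*3^1*5^1 * 13^1*19^1*29^1 * 89^1*787^1 = - 120412322160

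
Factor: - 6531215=-5^1*1306243^1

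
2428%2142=286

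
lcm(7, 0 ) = 0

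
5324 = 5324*1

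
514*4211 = 2164454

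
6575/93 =6575/93=   70.70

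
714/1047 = 238/349 = 0.68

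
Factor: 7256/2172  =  1814/543   =  2^1*3^( - 1 ) * 181^( - 1)*907^1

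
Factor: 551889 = 3^2*13^1*53^1*89^1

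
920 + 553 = 1473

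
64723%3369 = 712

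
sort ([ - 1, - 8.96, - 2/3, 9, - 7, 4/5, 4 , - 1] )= [ - 8.96, - 7,  -  1, - 1, - 2/3, 4/5, 4,  9]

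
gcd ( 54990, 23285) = 5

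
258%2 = 0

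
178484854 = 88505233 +89979621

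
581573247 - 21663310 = 559909937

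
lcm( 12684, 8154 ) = 114156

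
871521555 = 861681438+9840117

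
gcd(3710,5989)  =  53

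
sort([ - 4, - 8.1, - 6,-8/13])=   [-8.1 , - 6 , - 4,-8/13]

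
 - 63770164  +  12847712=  - 50922452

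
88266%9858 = 9402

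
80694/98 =823 +20/49 = 823.41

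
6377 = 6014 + 363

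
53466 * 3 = 160398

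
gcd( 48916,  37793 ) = 7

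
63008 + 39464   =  102472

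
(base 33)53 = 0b10101000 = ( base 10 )168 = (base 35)4s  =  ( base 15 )b3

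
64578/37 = 64578/37= 1745.35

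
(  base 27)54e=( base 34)38r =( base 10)3767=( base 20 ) 987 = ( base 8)7267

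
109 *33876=3692484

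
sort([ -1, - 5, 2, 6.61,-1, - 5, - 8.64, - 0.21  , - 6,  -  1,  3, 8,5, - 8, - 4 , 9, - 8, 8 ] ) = [ - 8.64 , - 8, - 8, - 6 , - 5, - 5, -4,-1,-1, - 1, - 0.21,2,3, 5, 6.61,8,8,9]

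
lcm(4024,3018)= 12072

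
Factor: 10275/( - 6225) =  - 83^ (-1 )*137^1 = -  137/83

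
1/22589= 1/22589=0.00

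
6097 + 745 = 6842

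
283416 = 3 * 94472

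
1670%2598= 1670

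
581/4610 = 581/4610 = 0.13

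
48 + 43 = 91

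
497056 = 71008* 7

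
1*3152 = 3152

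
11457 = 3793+7664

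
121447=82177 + 39270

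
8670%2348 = 1626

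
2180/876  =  2+107/219 = 2.49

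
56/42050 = 28/21025 = 0.00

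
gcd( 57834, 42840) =2142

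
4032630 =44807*90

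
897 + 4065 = 4962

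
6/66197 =6/66197 = 0.00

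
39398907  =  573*68759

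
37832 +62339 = 100171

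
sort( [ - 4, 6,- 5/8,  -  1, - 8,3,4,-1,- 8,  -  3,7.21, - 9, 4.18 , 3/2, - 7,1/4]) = [ - 9, - 8, - 8, - 7, - 4,-3, - 1, - 1,- 5/8,1/4,3/2,3,4,4.18,6,7.21] 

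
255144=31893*8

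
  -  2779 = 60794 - 63573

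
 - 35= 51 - 86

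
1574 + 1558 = 3132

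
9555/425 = 1911/85  =  22.48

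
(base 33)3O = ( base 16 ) 7b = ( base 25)4n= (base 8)173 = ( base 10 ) 123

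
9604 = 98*98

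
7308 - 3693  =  3615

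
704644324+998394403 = 1703038727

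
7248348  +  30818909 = 38067257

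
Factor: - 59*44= -2^2*11^1 * 59^1 = - 2596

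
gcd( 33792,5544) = 264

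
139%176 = 139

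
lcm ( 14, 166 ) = 1162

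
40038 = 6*6673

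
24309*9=218781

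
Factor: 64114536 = 2^3*3^1*269^1*9931^1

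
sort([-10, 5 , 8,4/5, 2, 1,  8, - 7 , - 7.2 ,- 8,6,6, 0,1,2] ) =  [-10, - 8 , - 7.2, - 7, 0, 4/5  ,  1, 1,2,2,5, 6,6,8,8]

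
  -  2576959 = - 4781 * 539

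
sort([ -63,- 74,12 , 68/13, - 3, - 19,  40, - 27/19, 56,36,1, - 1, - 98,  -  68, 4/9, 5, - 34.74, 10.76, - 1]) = [ - 98,-74, - 68, - 63,-34.74,- 19, - 3, - 27/19,- 1 , - 1,4/9,1, 5 , 68/13, 10.76,  12, 36,  40,56]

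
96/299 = 96/299=0.32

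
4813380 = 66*72930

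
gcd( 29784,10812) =204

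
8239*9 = 74151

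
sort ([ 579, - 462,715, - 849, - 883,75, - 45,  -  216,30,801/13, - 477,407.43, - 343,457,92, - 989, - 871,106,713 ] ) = [ -989, - 883, - 871,-849 ,  -  477, - 462, - 343 , - 216, - 45,30,  801/13,75,92,106, 407.43,457, 579,713,715]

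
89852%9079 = 8141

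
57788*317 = 18318796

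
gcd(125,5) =5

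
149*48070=7162430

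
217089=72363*3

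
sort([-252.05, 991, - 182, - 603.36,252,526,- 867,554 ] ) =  [-867, - 603.36 , -252.05, - 182, 252, 526, 554,991 ] 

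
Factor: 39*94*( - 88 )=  - 2^4*3^1*11^1*13^1*47^1 = - 322608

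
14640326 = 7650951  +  6989375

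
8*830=6640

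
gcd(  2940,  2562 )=42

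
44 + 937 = 981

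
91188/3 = 30396 = 30396.00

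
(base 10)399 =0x18F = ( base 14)207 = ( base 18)143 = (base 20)JJ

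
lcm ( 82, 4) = 164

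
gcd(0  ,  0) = 0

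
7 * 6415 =44905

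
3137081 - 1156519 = 1980562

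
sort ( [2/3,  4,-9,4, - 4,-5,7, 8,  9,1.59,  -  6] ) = [-9,-6, - 5 , - 4,2/3, 1.59,4 , 4,7, 8,9 ] 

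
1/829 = 1/829 = 0.00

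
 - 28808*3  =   - 86424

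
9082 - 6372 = 2710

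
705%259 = 187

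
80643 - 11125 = 69518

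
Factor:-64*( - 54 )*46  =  2^8* 3^3*23^1 = 158976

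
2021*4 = 8084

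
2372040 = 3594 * 660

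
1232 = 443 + 789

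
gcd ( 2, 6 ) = 2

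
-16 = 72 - 88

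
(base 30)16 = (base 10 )36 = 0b100100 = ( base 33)13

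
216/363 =72/121 = 0.60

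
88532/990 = 89 + 211/495 = 89.43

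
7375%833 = 711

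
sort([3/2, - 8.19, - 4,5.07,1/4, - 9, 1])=[-9, - 8.19, -4,  1/4,1,3/2, 5.07] 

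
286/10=143/5  =  28.60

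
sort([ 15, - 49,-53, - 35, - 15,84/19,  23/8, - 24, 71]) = [- 53, - 49,-35, - 24,  -  15,23/8, 84/19,15,71 ]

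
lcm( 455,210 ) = 2730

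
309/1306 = 309/1306 =0.24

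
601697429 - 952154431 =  - 350457002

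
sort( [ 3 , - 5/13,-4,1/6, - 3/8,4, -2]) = [ - 4,- 2, - 5/13,  -  3/8,1/6,3, 4]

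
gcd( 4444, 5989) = 1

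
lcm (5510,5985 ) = 347130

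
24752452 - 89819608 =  - 65067156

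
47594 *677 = 32221138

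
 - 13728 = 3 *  ( - 4576) 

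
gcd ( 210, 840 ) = 210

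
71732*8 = 573856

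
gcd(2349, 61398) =81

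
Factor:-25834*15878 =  - 410192252 =- 2^2*17^1*467^1*12917^1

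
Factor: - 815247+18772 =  - 796475 = -  5^2 * 31859^1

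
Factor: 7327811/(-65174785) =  - 5^(-1)*13^( -1)*31^1 * 97^ (  -  1)*10337^( - 1)*236381^1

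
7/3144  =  7/3144= 0.00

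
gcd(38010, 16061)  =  1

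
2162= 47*46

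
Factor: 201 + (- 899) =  - 698 = - 2^1 * 349^1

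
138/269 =138/269 = 0.51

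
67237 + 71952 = 139189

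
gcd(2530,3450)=230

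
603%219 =165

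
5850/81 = 72 + 2/9= 72.22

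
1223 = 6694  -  5471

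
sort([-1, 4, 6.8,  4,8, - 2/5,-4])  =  [ - 4, - 1, - 2/5, 4,4,6.8,8]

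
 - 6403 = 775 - 7178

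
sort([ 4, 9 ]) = [4,9]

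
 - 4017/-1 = 4017/1 = 4017.00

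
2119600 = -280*( - 7570 )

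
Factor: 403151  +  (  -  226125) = 177026 = 2^1 * 88513^1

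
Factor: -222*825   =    -  2^1*3^2*5^2*11^1*37^1 = - 183150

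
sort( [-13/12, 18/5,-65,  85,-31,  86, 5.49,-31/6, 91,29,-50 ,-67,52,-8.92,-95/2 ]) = [ - 67, - 65, - 50, - 95/2, - 31, - 8.92, - 31/6, -13/12,18/5 , 5.49 , 29 , 52,85, 86,91]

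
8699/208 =41 + 171/208 = 41.82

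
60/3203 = 60/3203= 0.02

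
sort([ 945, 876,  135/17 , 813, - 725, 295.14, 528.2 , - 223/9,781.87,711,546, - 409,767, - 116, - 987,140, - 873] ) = [-987, - 873,-725, - 409, - 116, -223/9,135/17,  140,295.14,528.2, 546,711,767,  781.87,813,  876,945] 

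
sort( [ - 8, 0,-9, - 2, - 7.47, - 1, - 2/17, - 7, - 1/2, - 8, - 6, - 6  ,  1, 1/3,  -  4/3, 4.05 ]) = [  -  9, - 8, - 8, - 7.47, - 7,  -  6, - 6, - 2, - 4/3, - 1, - 1/2, - 2/17,  0, 1/3 , 1,4.05 ]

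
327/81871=327/81871=0.00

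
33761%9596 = 4973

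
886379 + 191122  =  1077501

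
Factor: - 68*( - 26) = 2^3*13^1*17^1 = 1768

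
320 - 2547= - 2227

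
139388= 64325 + 75063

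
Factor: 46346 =2^1*23173^1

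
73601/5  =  14720+1/5 = 14720.20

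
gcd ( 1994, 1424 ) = 2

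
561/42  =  13 + 5/14 = 13.36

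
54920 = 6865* 8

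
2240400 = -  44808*( - 50)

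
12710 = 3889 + 8821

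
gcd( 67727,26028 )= 1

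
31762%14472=2818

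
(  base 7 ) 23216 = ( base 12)3532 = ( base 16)1736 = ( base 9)8132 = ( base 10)5942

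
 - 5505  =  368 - 5873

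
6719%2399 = 1921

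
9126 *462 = 4216212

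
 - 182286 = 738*( -247)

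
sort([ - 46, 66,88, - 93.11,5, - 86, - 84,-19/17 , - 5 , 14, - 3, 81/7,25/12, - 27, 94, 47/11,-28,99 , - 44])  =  [ - 93.11, - 86, - 84,  -  46, - 44, - 28, - 27, - 5,-3, - 19/17, 25/12, 47/11, 5, 81/7, 14  ,  66,88, 94, 99]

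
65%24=17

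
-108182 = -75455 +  - 32727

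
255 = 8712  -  8457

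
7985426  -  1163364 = 6822062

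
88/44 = 2 =2.00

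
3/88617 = 1/29539 = 0.00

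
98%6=2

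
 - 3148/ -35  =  3148/35   =  89.94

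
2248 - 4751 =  - 2503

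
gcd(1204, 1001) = 7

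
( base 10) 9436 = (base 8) 22334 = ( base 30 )aeg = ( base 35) 7ol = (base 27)cpd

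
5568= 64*87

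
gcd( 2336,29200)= 1168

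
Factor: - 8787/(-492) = 2929/164 = 2^( - 2)*29^1*41^(- 1)*101^1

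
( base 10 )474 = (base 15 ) 219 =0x1DA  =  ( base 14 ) 25C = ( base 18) 186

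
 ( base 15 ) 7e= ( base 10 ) 119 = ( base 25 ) 4j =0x77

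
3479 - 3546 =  - 67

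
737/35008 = 737/35008 = 0.02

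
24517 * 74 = 1814258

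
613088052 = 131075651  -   - 482012401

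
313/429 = 313/429 = 0.73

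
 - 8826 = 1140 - 9966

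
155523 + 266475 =421998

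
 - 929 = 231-1160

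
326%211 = 115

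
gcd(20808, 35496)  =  1224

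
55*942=51810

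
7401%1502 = 1393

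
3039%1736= 1303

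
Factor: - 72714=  - 2^1 * 3^1*12119^1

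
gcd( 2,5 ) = 1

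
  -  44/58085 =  - 44/58085 = -  0.00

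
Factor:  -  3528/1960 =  - 3^2*5^( -1)  =  -9/5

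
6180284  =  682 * 9062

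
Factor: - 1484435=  - 5^1*31^1*61^1*157^1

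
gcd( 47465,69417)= 1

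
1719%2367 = 1719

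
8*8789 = 70312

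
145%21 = 19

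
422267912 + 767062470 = 1189330382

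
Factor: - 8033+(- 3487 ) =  - 2^8*3^2*5^1 =- 11520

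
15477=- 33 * ( - 469)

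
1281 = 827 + 454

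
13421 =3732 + 9689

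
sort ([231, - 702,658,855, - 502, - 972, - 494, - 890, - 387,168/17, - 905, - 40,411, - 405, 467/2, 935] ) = [-972, - 905,  -  890, - 702, - 502, - 494,  -  405,  -  387 , - 40, 168/17,  231, 467/2 , 411,658, 855, 935]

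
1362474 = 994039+368435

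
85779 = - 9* ( -9531)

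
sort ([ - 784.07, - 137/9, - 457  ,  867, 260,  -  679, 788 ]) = [ - 784.07,-679, - 457,  -  137/9, 260, 788, 867] 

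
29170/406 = 14585/203 = 71.85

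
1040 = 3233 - 2193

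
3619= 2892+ 727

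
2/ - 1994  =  -1+996/997   =  - 0.00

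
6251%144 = 59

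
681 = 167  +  514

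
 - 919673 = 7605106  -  8524779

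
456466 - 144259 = 312207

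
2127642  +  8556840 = 10684482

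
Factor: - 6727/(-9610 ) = 2^(  -  1 )*5^( - 1)*7^1 = 7/10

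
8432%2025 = 332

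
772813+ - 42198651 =- 41425838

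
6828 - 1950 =4878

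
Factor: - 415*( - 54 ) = 22410 =2^1*3^3*5^1*83^1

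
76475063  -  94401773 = - 17926710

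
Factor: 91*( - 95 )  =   - 5^1*7^1*13^1* 19^1=- 8645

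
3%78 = 3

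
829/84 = 829/84=9.87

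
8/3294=4/1647 = 0.00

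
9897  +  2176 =12073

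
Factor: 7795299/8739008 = 2^(-6)*3^1*17^1*353^1*433^1 * 136547^( - 1)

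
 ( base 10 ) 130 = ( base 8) 202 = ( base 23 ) 5f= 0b10000010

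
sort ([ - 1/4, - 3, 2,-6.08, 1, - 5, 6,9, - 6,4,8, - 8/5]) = [ - 6.08, - 6, - 5, - 3, -8/5, - 1/4, 1,2, 4, 6,8, 9]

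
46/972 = 23/486 = 0.05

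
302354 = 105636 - -196718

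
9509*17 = 161653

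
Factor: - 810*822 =  -  665820 = - 2^2*3^5 * 5^1*137^1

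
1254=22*57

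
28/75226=14/37613 = 0.00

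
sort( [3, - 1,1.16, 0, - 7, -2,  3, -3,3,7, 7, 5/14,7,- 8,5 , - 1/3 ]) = [  -  8, - 7,- 3, -2, - 1,  -  1/3, 0 , 5/14,1.16,3,3,3,  5, 7,7, 7 ] 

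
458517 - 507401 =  - 48884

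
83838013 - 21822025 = 62015988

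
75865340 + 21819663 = 97685003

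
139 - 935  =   - 796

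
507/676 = 3/4 = 0.75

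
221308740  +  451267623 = 672576363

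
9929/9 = 1103 + 2/9 = 1103.22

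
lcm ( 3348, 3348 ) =3348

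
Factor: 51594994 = 2^1*11^1*19^1*123433^1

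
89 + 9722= 9811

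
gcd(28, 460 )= 4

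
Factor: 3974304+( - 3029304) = 945000= 2^3 * 3^3*5^4*7^1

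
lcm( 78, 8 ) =312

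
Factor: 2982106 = 2^1 * 17^1*139^1*631^1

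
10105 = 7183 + 2922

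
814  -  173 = 641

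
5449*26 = 141674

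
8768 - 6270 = 2498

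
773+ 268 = 1041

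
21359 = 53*403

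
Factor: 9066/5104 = 4533/2552 = 2^( - 3)*3^1*11^( - 1) * 29^( - 1)*1511^1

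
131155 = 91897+39258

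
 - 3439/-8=3439/8 = 429.88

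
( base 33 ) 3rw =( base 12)2512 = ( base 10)4190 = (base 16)105e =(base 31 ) 4B5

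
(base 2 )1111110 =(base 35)3l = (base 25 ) 51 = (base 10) 126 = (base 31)42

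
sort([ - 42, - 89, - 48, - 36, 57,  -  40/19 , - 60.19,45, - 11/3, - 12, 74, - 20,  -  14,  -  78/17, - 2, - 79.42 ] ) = [ - 89, - 79.42,-60.19, - 48,  -  42,- 36,  -  20, -14, - 12, - 78/17  ,-11/3, - 40/19, - 2, 45 , 57,74 ] 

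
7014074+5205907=12219981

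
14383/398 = 14383/398 = 36.14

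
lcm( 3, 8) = 24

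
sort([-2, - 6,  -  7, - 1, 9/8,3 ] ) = [- 7,-6, - 2 , - 1,9/8,  3]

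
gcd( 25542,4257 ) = 4257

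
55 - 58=-3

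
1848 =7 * 264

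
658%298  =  62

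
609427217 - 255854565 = 353572652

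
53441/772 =53441/772 = 69.22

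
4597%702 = 385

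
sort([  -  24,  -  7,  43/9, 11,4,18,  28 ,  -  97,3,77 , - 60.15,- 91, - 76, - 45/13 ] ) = [ -97,-91 ,- 76, - 60.15,  -  24, - 7,-45/13 , 3, 4,43/9 , 11,18, 28,  77 ] 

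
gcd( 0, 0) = 0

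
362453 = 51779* 7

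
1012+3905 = 4917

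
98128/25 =98128/25  =  3925.12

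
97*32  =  3104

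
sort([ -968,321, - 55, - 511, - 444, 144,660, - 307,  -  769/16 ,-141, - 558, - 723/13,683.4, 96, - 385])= [ - 968, - 558, - 511, - 444, - 385 , - 307, - 141, - 723/13,-55, - 769/16,96, 144,321,660,683.4]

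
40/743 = 40/743 = 0.05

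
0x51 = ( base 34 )2D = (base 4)1101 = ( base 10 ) 81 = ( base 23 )3c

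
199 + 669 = 868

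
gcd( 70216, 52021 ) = 1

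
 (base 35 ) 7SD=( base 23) I20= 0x2560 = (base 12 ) 5654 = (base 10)9568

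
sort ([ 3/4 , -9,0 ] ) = [ - 9,0, 3/4] 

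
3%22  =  3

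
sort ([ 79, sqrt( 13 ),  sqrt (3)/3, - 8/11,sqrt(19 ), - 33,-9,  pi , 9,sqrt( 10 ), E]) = [ - 33, - 9,- 8/11,sqrt( 3) /3,E, pi, sqrt( 10 ),sqrt( 13 ),sqrt(19 ),  9,  79 ] 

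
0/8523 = 0 = 0.00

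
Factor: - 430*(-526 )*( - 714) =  - 2^3*3^1*5^1*7^1 * 17^1 * 43^1*263^1 = - 161492520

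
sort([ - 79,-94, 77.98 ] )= [-94, - 79,77.98]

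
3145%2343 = 802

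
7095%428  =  247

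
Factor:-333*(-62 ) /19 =2^1*3^2*19^(-1) * 31^1*37^1= 20646/19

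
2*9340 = 18680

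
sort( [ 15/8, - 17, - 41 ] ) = [-41,-17, 15/8 ]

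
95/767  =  95/767 =0.12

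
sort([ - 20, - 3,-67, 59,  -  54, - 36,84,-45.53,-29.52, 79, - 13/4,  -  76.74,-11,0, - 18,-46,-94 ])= [ - 94,  -  76.74,-67, - 54 ,-46,-45.53, - 36, -29.52, - 20, - 18,-11 , - 13/4, - 3,0,  59,  79, 84]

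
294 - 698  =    -  404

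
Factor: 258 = 2^1*3^1*43^1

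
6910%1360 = 110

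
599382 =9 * 66598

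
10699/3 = 10699/3 = 3566.33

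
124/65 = 124/65 = 1.91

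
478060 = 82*5830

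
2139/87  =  24 + 17/29  =  24.59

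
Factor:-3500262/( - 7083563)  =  2^1 * 3^2*23^( - 1)*131^( - 1 )*163^1 *1193^1*2351^ ( - 1)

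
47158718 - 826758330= - 779599612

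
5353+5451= 10804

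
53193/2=26596  +  1/2 = 26596.50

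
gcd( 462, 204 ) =6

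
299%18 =11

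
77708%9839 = 8835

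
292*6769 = 1976548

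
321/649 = 321/649=0.49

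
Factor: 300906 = 2^1*3^2*73^1*229^1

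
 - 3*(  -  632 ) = 1896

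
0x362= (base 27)152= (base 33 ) Q8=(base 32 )R2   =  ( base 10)866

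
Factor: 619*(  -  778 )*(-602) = 2^2*7^1*43^1*389^1 *619^1 = 289912364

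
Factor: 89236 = 2^2*7^1*3187^1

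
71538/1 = 71538 = 71538.00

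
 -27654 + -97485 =-125139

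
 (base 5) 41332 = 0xA9D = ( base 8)5235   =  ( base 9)3648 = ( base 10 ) 2717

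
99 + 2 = 101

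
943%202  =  135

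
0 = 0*536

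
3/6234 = 1/2078 = 0.00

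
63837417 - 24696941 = 39140476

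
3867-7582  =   - 3715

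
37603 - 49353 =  - 11750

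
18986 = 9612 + 9374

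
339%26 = 1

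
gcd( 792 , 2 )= 2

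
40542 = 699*58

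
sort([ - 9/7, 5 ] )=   [ - 9/7, 5 ] 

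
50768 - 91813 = -41045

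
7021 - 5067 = 1954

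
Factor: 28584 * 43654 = 1247805936 = 2^4*3^2 * 13^1 * 23^1*73^1*397^1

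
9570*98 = 937860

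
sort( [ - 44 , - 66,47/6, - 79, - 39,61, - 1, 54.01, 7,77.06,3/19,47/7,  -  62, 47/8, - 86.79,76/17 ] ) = [ - 86.79, - 79, - 66, - 62,-44 , - 39, - 1, 3/19, 76/17, 47/8, 47/7, 7,47/6, 54.01, 61, 77.06 ] 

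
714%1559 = 714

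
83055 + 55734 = 138789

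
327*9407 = 3076089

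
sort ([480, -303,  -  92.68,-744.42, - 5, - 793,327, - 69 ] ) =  [- 793,  -  744.42, - 303, - 92.68 ,- 69,-5, 327,480]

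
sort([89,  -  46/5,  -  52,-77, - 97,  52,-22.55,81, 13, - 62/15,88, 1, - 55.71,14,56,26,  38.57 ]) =[-97, - 77,-55.71, -52, - 22.55,-46/5, - 62/15,1, 13,14, 26, 38.57 , 52,56, 81,88, 89 ]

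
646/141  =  646/141  =  4.58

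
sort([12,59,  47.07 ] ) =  [ 12, 47.07,59]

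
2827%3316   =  2827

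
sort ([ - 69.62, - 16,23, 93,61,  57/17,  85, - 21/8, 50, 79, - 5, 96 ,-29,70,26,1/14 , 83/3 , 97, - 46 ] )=[  -  69.62, - 46, - 29, - 16, - 5, - 21/8, 1/14, 57/17,23,26,  83/3,  50 , 61, 70,  79,  85, 93 , 96, 97 ] 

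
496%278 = 218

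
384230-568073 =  -183843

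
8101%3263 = 1575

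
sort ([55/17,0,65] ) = [ 0, 55/17 , 65 ]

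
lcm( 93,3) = 93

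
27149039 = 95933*283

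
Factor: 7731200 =2^11*5^2* 151^1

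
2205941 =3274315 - 1068374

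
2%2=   0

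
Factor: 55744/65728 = 67^1*79^( - 1) = 67/79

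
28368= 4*7092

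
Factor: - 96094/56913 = -2^1*3^(-1)*23^1*61^(-1 ) * 311^( - 1)*2089^1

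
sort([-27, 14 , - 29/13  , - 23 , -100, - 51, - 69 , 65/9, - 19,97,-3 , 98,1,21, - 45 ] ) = [-100, - 69 ,-51 , - 45, - 27, - 23, - 19, - 3, - 29/13 , 1, 65/9,14 , 21, 97,98] 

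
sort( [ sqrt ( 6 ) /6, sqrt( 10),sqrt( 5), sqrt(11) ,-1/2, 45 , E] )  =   [ - 1/2, sqrt( 6) /6, sqrt( 5 ), E,sqrt( 10 ), sqrt (11 ), 45]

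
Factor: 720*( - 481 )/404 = -86580/101 = - 2^2*3^2*5^1*13^1*37^1*101^(-1 ) 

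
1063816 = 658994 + 404822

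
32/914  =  16/457 =0.04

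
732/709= 732/709 = 1.03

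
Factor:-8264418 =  -2^1*3^1*1377403^1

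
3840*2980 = 11443200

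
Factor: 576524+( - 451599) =5^2* 19^1*263^1 = 124925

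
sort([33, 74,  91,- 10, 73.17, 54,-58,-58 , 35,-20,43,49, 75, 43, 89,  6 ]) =[ - 58, - 58,-20, -10, 6, 33, 35, 43, 43,49, 54, 73.17, 74, 75,89,91]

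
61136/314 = 30568/157 = 194.70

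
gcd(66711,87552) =3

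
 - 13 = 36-49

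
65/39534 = 65/39534 = 0.00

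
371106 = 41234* 9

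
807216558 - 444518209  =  362698349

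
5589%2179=1231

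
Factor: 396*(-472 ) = -2^5*3^2*11^1*59^1 = - 186912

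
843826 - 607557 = 236269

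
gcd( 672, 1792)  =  224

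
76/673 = 76/673 = 0.11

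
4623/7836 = 1541/2612 = 0.59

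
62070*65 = 4034550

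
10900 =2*5450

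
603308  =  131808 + 471500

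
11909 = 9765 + 2144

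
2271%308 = 115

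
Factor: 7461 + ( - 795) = 2^1*3^1*11^1*101^1 = 6666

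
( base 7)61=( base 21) 21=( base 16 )2B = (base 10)43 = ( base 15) 2D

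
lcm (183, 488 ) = 1464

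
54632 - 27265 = 27367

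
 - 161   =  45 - 206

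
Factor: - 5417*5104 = - 2^4*11^1*29^1 * 5417^1 =- 27648368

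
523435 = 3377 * 155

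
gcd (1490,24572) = 2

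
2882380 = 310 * 9298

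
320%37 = 24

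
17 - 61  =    -  44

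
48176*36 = 1734336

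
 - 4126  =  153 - 4279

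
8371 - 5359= 3012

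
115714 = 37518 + 78196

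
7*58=406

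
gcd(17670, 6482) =2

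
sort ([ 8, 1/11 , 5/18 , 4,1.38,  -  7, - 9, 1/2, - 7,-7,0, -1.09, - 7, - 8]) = [  -  9, - 8, - 7,-7,-7,- 7,  -  1.09  ,  0, 1/11, 5/18,1/2,  1.38,  4 , 8 ]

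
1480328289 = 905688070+574640219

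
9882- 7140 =2742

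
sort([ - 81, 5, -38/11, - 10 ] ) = [ - 81  , - 10, - 38/11, 5]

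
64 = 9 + 55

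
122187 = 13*9399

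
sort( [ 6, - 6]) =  [ - 6, 6 ] 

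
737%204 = 125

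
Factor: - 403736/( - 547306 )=201868/273653  =  2^2*109^1 * 463^1 * 273653^( - 1 )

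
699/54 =12 + 17/18 = 12.94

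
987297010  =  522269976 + 465027034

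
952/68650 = 476/34325 = 0.01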